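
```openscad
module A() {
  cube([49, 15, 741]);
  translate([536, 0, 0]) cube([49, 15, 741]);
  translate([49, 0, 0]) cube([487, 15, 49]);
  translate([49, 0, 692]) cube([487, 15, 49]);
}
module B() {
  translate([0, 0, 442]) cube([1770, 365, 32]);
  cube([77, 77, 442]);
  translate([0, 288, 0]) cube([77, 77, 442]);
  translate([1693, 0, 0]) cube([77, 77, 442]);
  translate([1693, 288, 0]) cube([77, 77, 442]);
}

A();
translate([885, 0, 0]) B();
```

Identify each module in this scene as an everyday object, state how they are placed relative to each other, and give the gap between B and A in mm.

A is a picture frame. B is a bench. The bench is on the floor beside the picture frame on its +x side. The gap between the bench and the picture frame is 300 mm.

The bench's nearest face is 300 mm from the picture frame's +x face.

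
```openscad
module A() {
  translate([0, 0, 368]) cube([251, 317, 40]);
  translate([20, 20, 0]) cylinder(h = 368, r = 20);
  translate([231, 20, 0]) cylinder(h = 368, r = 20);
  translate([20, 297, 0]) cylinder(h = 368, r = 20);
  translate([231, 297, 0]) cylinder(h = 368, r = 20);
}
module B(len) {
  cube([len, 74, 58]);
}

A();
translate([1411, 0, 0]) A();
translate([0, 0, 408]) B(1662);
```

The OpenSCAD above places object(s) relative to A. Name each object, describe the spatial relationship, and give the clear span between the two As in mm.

A is a stool. B is a beam. A beam spans the tops of two stools. The clear span between the two stools is 1160 mm.

Second stool starts at x = 1411; first ends at x = 251; clear span = 1411 − 251 = 1160 mm.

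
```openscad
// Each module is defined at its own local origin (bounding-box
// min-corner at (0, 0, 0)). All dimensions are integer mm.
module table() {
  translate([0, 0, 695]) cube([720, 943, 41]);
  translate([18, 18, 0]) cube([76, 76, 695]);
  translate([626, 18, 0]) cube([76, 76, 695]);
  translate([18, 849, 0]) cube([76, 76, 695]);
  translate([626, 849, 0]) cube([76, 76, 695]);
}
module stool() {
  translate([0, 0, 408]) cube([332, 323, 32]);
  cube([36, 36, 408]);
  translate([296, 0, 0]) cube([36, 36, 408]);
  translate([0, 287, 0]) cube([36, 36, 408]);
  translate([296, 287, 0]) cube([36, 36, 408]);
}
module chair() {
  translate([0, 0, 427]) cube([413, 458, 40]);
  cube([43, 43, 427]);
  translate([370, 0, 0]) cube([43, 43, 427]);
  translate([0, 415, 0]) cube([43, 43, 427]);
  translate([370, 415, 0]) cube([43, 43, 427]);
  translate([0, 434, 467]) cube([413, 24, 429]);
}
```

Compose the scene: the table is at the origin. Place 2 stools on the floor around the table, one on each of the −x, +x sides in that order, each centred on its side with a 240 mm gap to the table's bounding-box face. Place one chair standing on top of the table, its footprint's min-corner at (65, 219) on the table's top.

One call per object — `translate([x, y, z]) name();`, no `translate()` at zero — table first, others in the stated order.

table();
translate([-572, 310, 0]) stool();
translate([960, 310, 0]) stool();
translate([65, 219, 736]) chair();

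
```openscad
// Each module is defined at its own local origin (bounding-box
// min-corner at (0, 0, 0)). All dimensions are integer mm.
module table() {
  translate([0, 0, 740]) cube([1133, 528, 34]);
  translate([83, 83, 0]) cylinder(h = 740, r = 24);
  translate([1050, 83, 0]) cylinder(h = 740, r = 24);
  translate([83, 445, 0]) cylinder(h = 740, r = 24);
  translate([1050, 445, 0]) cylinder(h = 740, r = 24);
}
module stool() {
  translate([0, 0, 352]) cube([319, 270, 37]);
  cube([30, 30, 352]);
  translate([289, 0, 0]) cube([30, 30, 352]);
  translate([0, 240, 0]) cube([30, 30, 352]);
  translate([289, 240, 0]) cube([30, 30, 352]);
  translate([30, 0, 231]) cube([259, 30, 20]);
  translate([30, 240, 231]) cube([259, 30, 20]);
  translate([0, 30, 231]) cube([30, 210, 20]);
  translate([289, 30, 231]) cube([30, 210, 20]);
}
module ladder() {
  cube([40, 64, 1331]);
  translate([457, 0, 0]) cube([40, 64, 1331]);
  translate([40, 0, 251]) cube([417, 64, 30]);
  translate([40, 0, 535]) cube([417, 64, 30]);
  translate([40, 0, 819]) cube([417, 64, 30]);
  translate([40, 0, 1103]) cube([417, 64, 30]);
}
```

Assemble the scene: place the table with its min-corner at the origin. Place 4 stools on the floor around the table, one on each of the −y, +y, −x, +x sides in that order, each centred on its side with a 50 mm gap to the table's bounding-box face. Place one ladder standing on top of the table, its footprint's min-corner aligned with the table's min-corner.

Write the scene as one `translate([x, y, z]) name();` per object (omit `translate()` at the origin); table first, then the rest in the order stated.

table();
translate([407, -320, 0]) stool();
translate([407, 578, 0]) stool();
translate([-369, 129, 0]) stool();
translate([1183, 129, 0]) stool();
translate([0, 0, 774]) ladder();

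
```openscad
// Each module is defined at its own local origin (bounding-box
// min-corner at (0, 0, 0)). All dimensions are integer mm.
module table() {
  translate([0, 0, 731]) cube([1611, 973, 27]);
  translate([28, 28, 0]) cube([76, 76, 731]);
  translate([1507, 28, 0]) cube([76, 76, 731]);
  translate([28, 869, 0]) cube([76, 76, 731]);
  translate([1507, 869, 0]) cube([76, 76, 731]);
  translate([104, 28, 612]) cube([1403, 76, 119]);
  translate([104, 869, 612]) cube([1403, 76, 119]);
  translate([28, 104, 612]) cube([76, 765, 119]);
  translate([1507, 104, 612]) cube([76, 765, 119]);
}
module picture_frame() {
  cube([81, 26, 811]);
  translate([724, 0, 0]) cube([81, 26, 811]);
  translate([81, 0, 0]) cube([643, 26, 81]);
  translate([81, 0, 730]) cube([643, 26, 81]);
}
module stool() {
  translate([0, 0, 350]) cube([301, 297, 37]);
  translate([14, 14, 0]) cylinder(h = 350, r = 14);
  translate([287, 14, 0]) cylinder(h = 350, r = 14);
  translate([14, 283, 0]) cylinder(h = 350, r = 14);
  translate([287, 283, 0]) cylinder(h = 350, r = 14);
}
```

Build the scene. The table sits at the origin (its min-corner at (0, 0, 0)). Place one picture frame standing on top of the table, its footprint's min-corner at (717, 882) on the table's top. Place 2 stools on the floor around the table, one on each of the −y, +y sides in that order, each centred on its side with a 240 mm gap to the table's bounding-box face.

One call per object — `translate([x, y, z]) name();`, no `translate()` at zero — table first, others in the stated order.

table();
translate([717, 882, 758]) picture_frame();
translate([655, -537, 0]) stool();
translate([655, 1213, 0]) stool();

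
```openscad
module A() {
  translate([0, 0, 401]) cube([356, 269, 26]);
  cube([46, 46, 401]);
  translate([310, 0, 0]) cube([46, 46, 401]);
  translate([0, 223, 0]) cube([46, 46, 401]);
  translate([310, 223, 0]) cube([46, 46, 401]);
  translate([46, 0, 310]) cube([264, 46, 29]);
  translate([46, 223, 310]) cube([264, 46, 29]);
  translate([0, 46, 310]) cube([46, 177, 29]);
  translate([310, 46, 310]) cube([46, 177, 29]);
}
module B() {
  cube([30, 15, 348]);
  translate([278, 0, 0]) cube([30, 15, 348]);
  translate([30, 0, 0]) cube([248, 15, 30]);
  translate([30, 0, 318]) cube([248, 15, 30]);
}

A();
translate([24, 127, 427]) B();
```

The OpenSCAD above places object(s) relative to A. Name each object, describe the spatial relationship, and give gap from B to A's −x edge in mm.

A is a stool. B is a picture frame. The picture frame is on top of the stool, centred. The gap from the picture frame to the stool's −x edge is 24 mm.

The picture frame's min-x is at 24; the stool's min-x is 0; gap = 24 mm.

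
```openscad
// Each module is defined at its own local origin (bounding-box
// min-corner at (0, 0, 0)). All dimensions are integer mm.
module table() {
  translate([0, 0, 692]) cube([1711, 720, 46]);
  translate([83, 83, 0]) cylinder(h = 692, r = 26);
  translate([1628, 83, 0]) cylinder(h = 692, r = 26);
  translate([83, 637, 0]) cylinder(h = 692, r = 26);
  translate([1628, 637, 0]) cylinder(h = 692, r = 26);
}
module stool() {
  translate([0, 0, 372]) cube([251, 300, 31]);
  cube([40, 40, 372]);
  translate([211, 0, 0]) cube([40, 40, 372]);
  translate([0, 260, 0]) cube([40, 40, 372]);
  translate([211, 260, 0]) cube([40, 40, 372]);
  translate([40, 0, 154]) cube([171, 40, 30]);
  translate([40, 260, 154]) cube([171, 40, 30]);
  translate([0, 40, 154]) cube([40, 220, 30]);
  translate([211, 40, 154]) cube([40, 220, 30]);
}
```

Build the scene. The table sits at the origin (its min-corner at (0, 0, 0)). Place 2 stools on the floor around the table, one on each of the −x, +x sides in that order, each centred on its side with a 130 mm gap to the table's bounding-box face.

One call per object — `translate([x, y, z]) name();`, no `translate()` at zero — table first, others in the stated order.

table();
translate([-381, 210, 0]) stool();
translate([1841, 210, 0]) stool();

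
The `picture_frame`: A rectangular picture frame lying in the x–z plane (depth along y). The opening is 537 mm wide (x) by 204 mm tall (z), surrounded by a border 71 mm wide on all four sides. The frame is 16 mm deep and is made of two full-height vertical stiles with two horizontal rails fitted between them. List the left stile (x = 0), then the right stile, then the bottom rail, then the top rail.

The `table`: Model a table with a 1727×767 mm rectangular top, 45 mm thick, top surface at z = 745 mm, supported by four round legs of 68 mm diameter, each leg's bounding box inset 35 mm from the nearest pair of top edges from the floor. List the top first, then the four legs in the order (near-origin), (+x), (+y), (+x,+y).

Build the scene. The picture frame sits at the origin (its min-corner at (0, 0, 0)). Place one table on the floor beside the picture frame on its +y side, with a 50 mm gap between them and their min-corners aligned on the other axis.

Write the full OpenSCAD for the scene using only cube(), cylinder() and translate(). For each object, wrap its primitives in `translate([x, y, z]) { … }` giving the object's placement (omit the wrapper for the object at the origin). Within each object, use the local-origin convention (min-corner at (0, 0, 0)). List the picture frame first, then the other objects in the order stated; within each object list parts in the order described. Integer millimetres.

cube([71, 16, 346]);
translate([608, 0, 0]) cube([71, 16, 346]);
translate([71, 0, 0]) cube([537, 16, 71]);
translate([71, 0, 275]) cube([537, 16, 71]);
translate([0, 66, 0]) {
  translate([0, 0, 700]) cube([1727, 767, 45]);
  translate([69, 69, 0]) cylinder(h = 700, r = 34);
  translate([1658, 69, 0]) cylinder(h = 700, r = 34);
  translate([69, 698, 0]) cylinder(h = 700, r = 34);
  translate([1658, 698, 0]) cylinder(h = 700, r = 34);
}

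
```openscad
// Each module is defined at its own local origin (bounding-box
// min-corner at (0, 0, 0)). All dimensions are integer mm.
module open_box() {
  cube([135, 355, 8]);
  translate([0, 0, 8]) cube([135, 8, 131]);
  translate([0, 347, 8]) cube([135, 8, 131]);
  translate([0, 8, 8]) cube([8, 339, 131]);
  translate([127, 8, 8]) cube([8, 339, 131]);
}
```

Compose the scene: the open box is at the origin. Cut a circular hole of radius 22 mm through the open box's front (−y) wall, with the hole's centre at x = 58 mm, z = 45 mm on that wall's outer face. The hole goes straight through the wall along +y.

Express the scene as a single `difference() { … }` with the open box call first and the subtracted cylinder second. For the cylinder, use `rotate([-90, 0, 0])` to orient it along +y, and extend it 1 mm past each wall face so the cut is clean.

difference() {
  open_box();
  translate([58, -1, 45]) rotate([-90, 0, 0]) cylinder(h = 10, r = 22);
}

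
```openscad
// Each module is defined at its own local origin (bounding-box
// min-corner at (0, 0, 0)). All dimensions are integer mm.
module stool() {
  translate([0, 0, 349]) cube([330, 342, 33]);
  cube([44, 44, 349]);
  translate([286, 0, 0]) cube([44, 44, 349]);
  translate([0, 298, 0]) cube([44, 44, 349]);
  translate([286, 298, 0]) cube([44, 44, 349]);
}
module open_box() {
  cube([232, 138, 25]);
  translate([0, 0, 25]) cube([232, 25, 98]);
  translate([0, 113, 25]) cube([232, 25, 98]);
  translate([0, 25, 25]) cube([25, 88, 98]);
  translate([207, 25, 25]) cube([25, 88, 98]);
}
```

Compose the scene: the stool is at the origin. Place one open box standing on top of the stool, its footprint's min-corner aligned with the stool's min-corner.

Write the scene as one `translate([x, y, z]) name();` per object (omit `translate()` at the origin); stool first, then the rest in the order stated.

stool();
translate([0, 0, 382]) open_box();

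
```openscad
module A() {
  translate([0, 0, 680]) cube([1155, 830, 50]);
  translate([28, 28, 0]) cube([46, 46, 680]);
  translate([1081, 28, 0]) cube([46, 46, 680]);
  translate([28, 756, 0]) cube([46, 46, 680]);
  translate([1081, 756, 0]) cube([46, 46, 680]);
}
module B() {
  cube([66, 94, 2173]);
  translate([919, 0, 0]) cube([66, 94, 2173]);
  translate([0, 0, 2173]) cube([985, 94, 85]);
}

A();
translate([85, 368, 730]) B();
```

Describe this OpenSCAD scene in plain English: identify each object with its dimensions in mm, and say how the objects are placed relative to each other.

A is a table: top 1155 mm (x) × 830 mm (y), 50 mm thick, upper face at z = 730 mm, on four 46×46 mm square legs, each inset 28 mm from the nearest pair of top edges, running from z = 0 to the bottom of the top.

B is a door frame. The clear opening is 853 mm wide and 2173 mm high. Two 66 mm wide jambs, 94 mm deep, stand either side of the opening from the floor to the top of the opening. A 85 mm thick head sits across the top of both jambs, spanning the full outside width of the frame.

The door frame is on top of the table, centred.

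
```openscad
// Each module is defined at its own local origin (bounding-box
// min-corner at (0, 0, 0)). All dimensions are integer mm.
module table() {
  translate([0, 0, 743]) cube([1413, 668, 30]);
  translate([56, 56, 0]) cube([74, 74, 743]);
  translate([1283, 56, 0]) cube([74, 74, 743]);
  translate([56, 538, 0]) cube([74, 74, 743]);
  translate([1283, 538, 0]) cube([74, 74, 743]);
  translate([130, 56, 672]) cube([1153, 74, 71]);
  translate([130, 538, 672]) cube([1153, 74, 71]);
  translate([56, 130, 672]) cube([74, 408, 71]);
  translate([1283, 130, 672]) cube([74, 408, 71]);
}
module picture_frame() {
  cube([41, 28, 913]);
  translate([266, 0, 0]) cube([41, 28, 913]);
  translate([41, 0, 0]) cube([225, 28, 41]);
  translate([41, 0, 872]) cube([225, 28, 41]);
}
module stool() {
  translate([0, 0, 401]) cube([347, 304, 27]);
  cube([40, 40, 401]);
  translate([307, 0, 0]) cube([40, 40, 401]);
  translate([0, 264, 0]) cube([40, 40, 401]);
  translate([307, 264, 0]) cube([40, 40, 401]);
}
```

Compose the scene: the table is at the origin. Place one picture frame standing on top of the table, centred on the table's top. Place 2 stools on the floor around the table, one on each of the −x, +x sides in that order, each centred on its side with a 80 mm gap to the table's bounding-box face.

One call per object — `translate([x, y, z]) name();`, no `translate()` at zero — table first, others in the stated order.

table();
translate([553, 320, 773]) picture_frame();
translate([-427, 182, 0]) stool();
translate([1493, 182, 0]) stool();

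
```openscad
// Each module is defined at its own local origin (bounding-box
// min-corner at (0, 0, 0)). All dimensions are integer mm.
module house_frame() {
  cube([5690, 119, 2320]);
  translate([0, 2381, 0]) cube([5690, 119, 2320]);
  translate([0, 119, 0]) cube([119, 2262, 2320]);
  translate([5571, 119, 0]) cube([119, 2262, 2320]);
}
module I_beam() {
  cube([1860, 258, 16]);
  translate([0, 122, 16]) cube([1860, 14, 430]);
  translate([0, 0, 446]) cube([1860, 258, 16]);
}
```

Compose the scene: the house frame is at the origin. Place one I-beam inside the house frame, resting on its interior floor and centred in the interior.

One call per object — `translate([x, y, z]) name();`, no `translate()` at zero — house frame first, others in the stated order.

house_frame();
translate([1915, 1121, 0]) I_beam();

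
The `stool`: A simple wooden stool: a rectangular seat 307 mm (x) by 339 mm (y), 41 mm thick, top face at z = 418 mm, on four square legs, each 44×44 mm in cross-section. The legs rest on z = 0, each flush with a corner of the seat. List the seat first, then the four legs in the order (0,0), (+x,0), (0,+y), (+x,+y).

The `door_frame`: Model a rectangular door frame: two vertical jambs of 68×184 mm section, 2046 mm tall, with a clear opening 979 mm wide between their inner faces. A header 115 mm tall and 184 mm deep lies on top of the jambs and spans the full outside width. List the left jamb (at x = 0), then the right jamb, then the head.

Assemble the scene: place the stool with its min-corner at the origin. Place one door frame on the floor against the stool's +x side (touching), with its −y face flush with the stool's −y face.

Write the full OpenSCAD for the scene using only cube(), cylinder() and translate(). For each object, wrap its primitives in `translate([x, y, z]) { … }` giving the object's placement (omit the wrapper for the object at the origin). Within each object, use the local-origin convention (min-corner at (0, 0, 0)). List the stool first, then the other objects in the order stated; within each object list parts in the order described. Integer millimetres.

translate([0, 0, 377]) cube([307, 339, 41]);
cube([44, 44, 377]);
translate([263, 0, 0]) cube([44, 44, 377]);
translate([0, 295, 0]) cube([44, 44, 377]);
translate([263, 295, 0]) cube([44, 44, 377]);
translate([307, 0, 0]) {
  cube([68, 184, 2046]);
  translate([1047, 0, 0]) cube([68, 184, 2046]);
  translate([0, 0, 2046]) cube([1115, 184, 115]);
}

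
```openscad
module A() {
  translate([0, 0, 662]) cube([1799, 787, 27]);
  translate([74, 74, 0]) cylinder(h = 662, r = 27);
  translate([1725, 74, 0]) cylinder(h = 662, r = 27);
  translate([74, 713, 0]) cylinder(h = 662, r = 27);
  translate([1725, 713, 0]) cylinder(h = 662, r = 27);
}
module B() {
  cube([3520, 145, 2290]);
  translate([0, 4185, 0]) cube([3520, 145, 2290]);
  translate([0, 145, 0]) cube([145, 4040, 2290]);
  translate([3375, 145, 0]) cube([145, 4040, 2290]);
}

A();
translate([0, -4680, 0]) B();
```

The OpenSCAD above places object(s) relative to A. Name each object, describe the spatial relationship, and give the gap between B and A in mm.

A is a table. B is a house frame. The house frame is on the floor beside the table on its −y side. The gap between the house frame and the table is 350 mm.

The house frame's nearest face is 350 mm from the table's −y face.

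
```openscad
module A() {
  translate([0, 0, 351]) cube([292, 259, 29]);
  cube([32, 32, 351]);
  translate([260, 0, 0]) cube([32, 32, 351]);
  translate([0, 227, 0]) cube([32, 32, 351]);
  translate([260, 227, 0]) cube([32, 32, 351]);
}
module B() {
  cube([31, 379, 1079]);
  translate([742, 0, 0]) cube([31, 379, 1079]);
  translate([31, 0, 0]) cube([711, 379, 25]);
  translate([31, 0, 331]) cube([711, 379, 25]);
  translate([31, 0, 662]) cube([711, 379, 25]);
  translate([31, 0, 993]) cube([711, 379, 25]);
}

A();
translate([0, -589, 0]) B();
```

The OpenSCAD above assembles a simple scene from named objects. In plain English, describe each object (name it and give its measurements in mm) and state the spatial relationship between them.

A is a four-legged stool. The seat is a 292×259×29 mm slab whose top surface is at z = 380 mm; four square legs, each 32×32 mm in cross-section, run from the floor (z = 0) to the underside of the seat, each flush with a corner of the seat.

B is an open bookshelf. Two side panels, each 31 mm thick, 379 mm deep and 1079 mm tall, stand 773 mm apart (outside-to-outside). Between them sit 4 shelves, each 25 mm thick and 379 mm deep, spanning the full gap between the sides. The bottom shelf rests on the floor (its underside at z = 0) and the clear gap between one shelf's top and the next shelf's underside is 306 mm.

The bookshelf is on the floor beside the stool on its −y side.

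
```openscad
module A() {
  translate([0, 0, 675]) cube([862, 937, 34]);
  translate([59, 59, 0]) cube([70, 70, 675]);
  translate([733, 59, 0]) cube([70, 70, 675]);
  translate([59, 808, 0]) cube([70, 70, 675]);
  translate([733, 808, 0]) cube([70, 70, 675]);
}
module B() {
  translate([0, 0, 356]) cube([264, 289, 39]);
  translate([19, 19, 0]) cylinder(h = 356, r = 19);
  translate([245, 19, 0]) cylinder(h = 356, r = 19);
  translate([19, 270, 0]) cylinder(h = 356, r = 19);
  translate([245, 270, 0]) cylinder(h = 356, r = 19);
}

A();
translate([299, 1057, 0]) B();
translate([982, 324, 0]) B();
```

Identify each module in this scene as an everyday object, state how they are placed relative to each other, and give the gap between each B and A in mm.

Each stool's nearest face is 120 mm from the table's bounding box.

A is a table. B is a stool. Two stools sit around the table at the +y, +x sides. The gap between each stool and the table is 120 mm.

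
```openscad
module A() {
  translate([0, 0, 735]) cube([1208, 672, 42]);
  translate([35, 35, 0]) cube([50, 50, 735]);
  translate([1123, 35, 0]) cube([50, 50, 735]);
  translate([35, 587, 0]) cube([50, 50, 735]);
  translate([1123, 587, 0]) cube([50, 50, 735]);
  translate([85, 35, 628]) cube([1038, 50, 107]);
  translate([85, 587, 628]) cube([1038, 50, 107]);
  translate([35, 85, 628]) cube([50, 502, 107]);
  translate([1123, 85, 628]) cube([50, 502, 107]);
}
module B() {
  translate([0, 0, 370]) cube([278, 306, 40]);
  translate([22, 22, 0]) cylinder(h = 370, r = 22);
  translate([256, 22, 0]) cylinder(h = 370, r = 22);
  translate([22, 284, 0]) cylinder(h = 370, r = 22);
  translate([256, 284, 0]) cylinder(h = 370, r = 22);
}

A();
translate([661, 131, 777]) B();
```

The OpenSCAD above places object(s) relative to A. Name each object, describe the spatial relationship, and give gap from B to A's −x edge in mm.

The stool's min-x is at 661; the table's min-x is 0; gap = 661 mm.

A is a table. B is a stool. The stool is on top of the table. The gap from the stool to the table's −x edge is 661 mm.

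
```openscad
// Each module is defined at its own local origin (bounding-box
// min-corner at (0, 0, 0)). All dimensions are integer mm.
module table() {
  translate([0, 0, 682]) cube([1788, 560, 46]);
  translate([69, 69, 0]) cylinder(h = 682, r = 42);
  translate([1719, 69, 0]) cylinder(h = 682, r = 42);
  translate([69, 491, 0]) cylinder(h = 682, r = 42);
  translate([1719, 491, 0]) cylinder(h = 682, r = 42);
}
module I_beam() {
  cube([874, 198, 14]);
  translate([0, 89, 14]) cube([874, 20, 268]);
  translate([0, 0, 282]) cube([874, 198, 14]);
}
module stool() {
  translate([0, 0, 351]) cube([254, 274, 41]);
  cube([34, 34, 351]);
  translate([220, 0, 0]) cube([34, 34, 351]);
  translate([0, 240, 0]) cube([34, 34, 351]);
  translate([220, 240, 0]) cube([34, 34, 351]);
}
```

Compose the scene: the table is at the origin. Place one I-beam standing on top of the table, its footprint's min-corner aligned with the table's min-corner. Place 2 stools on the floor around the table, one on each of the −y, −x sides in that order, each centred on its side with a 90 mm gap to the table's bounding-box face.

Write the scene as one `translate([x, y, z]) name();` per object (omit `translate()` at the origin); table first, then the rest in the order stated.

table();
translate([0, 0, 728]) I_beam();
translate([767, -364, 0]) stool();
translate([-344, 143, 0]) stool();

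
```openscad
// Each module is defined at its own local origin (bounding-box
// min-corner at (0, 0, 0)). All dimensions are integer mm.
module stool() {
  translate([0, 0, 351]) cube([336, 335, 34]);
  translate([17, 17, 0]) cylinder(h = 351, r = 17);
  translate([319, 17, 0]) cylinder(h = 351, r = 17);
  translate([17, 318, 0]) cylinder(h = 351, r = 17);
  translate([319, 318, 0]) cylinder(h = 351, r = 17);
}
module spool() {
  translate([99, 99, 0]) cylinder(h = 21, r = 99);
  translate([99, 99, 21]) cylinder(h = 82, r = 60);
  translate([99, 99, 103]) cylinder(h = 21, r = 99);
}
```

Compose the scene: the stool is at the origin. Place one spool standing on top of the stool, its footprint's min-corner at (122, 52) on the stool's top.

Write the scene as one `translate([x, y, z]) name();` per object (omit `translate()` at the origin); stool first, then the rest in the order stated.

stool();
translate([122, 52, 385]) spool();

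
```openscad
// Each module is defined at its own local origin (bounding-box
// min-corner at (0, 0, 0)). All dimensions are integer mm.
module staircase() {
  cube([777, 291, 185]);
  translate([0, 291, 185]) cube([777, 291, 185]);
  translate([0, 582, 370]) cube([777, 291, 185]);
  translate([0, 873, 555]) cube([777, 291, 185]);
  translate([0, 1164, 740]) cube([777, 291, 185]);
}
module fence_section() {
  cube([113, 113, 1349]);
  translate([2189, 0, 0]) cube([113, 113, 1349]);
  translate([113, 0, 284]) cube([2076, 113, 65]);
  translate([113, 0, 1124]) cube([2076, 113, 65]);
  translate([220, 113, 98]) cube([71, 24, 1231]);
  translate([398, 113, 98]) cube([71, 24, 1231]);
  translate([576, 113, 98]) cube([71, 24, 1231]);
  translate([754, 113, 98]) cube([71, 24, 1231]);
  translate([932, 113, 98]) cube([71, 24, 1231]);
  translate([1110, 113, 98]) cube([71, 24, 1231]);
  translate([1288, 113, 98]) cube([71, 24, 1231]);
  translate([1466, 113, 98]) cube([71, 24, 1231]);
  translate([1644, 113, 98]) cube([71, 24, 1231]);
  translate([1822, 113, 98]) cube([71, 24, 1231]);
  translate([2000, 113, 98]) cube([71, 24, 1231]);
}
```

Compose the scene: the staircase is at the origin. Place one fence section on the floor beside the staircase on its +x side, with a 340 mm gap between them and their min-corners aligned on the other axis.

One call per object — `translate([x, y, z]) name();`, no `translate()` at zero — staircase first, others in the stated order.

staircase();
translate([1117, 0, 0]) fence_section();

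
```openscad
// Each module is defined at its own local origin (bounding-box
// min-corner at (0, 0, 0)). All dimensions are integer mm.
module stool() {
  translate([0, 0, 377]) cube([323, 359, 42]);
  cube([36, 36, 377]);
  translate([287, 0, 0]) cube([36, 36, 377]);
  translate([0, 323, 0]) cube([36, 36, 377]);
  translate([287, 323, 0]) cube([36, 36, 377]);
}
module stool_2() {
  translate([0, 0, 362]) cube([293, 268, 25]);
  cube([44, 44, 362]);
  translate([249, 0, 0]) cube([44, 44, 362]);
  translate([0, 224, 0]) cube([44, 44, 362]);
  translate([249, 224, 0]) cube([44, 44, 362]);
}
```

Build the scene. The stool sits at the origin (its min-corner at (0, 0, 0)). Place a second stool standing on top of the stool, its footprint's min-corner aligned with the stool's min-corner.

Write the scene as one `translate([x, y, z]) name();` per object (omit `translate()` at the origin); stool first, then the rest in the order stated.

stool();
translate([0, 0, 419]) stool_2();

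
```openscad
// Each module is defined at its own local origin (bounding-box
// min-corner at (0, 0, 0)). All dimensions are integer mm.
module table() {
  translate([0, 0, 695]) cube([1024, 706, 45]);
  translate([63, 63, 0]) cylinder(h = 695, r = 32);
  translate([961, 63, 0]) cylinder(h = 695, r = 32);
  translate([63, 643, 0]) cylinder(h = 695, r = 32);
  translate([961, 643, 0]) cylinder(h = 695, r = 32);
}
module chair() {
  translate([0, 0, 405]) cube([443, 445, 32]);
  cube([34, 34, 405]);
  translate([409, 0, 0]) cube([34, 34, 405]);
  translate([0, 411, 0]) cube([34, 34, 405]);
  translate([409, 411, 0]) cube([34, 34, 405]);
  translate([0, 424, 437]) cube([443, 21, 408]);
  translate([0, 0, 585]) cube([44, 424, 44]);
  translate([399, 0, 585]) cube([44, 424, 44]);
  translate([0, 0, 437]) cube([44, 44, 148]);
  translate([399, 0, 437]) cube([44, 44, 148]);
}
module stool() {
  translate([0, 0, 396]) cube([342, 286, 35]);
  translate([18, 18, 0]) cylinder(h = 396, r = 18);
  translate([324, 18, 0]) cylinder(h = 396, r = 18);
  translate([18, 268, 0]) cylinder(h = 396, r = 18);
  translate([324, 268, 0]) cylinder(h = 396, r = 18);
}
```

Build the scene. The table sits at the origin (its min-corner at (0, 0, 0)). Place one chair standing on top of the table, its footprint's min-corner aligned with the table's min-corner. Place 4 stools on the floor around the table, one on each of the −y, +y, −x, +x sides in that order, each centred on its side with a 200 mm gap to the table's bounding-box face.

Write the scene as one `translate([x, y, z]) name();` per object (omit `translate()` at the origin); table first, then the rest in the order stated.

table();
translate([0, 0, 740]) chair();
translate([341, -486, 0]) stool();
translate([341, 906, 0]) stool();
translate([-542, 210, 0]) stool();
translate([1224, 210, 0]) stool();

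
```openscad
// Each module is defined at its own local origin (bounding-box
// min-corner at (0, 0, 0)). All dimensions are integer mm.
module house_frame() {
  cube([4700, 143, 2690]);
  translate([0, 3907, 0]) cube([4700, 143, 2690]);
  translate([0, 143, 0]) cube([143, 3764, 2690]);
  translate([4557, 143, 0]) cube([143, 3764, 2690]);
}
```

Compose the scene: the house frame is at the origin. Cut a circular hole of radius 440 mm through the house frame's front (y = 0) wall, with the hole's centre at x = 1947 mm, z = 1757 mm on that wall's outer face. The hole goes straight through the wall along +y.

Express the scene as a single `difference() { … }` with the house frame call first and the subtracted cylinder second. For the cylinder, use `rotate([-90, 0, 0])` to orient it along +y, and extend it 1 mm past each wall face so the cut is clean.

difference() {
  house_frame();
  translate([1947, -1, 1757]) rotate([-90, 0, 0]) cylinder(h = 145, r = 440);
}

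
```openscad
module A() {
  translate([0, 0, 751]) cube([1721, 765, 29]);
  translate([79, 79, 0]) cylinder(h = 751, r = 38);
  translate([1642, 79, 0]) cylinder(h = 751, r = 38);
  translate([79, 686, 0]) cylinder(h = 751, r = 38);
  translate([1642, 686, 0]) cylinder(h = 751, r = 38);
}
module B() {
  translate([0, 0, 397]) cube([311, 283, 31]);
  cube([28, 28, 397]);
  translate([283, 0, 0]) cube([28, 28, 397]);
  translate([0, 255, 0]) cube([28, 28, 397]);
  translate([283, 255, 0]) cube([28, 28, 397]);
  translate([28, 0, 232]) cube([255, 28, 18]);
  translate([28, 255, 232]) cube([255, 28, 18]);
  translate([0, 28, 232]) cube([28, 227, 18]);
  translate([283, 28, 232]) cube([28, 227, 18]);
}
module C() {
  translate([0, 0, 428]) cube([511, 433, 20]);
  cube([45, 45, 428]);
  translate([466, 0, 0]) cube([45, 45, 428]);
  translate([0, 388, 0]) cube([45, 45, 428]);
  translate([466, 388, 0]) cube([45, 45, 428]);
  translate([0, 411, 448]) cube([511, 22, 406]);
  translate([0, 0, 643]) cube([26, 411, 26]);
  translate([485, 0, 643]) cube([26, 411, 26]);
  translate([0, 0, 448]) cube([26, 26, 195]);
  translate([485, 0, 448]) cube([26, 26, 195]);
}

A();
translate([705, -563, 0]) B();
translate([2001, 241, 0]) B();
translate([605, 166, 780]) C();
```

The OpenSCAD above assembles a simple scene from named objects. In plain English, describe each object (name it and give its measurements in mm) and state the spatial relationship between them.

A is a table: top 1721 mm (x) × 765 mm (y), 29 mm thick, upper face at z = 780 mm, on four round legs of 76 mm diameter, each leg's bounding box inset 41 mm from the nearest pair of top edges, running from z = 0 to the bottom of the top.

B is a four-legged stool. The seat is a 311×283×31 mm slab whose top surface is at z = 428 mm; four square legs, each 28×28 mm in cross-section, run from the floor (z = 0) to the underside of the seat, each flush with a corner of the seat. Four stretchers, 28 mm wide and 18 mm tall, connect adjacent legs with their undersides at z = 232 mm, each running between the inner faces of the legs it joins and aligned with the legs' outer faces on the other axis.

C is a chair. The seat is a 511×433×20 mm slab with its top at z = 448 mm, on four 45×45 mm corner legs (flush with the seat edges, standing on z = 0). A flat backrest 22 mm thick, 406 mm tall, spans the full seat width and rises from the seat top along its +y edge, rear face flush with the rear of the seat. Two armrests of 26×26 mm section run along each side from the seat's front edge to the front of the backrest, top faces 221 mm above the seat top and outer faces flush with the seat's x-edges; a 26×26 mm post under the front of each armrest stands on the seat at the front corner.

Two stools sit around the table at the −y, +x sides. The chair is on top of the table, centred.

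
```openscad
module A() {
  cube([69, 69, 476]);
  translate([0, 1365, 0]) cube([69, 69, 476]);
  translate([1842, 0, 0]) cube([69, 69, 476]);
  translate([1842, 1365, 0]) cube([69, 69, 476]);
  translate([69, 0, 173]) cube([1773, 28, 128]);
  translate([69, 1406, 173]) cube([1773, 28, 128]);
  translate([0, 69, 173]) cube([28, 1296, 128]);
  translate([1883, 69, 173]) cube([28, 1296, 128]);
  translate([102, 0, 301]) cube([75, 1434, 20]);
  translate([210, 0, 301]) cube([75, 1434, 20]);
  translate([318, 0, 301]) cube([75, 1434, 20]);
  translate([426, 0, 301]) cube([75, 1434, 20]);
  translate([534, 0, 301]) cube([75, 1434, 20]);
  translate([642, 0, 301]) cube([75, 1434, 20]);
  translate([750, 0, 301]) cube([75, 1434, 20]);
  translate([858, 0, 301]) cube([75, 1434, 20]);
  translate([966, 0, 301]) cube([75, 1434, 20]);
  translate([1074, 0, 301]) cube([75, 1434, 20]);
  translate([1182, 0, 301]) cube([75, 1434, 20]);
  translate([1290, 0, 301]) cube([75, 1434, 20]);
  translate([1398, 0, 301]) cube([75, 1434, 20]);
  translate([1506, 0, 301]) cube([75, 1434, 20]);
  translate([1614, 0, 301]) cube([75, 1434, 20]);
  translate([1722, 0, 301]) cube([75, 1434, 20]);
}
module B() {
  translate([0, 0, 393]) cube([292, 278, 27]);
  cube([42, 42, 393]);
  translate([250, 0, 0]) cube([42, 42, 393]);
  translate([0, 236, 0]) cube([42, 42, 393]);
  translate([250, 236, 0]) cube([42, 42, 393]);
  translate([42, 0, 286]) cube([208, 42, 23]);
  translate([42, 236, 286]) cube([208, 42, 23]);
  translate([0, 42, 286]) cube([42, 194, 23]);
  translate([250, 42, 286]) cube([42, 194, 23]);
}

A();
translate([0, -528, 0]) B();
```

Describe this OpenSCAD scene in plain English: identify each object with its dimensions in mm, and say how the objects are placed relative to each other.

A is a bed frame 1911 mm long (x) by 1434 mm wide (y). Four 69×69 mm corner posts, 476 mm tall, at the corners of the footprint. Four rails of 28 mm thickness and 128 mm height run between adjacent posts with their undersides at z = 173 mm, their outer faces flush with the outside of the frame (the two x-running rails run between the posts' inner faces; the two y-running rails run between the posts' inner faces). 16 slats, each 75 mm wide (x) and 20 mm thick, lie across the top of the two x-running rails, running the full 1434 mm width of the frame in y; the slats are evenly spaced along x between the inner faces of the end posts with equal gaps (rounded down to the nearest mm) at the −x end and between each pair — any rounding remainder accumulates at the +x end.

B is a four-legged stool. The seat is a 292×278×27 mm slab whose top surface is at z = 420 mm; four square legs, each 42×42 mm in cross-section, run from the floor (z = 0) to the underside of the seat, each flush with a corner of the seat. Four stretchers, 42 mm wide and 23 mm tall, connect adjacent legs with their undersides at z = 286 mm, each running between the inner faces of the legs it joins and aligned with the legs' outer faces on the other axis.

The stool is on the floor beside the bed frame on its −y side.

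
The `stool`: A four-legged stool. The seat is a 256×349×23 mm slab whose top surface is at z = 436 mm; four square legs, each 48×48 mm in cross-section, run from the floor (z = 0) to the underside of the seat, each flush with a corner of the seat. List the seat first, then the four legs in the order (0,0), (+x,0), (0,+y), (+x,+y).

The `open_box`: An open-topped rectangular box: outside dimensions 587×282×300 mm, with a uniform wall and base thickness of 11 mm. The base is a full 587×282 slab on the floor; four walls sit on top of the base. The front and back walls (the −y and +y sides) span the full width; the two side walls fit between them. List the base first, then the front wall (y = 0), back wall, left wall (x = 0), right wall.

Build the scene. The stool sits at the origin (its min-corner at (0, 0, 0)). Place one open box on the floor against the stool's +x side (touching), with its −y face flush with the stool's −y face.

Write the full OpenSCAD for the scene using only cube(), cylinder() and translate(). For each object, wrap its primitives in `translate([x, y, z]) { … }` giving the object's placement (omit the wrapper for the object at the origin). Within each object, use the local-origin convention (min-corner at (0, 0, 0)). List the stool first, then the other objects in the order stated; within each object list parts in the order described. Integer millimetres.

translate([0, 0, 413]) cube([256, 349, 23]);
cube([48, 48, 413]);
translate([208, 0, 0]) cube([48, 48, 413]);
translate([0, 301, 0]) cube([48, 48, 413]);
translate([208, 301, 0]) cube([48, 48, 413]);
translate([256, 0, 0]) {
  cube([587, 282, 11]);
  translate([0, 0, 11]) cube([587, 11, 289]);
  translate([0, 271, 11]) cube([587, 11, 289]);
  translate([0, 11, 11]) cube([11, 260, 289]);
  translate([576, 11, 11]) cube([11, 260, 289]);
}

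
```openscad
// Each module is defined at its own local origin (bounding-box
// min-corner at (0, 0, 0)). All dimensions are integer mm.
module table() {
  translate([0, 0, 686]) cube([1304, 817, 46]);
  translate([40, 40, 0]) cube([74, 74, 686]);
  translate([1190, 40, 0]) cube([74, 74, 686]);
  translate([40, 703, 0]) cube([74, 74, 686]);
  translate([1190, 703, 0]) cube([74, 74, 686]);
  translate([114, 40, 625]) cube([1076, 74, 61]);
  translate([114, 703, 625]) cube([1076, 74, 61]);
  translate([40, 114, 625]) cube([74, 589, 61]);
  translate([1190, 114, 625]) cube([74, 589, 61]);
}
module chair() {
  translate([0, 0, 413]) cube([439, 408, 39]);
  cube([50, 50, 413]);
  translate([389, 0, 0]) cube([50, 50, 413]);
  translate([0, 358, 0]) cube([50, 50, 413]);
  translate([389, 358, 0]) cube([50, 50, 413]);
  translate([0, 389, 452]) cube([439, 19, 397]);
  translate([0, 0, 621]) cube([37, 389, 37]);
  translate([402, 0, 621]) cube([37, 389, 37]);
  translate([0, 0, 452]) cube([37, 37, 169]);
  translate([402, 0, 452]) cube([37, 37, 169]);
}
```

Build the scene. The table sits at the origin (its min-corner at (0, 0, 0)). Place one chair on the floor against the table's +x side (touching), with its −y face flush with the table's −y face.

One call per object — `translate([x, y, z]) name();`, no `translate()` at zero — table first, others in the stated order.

table();
translate([1304, 0, 0]) chair();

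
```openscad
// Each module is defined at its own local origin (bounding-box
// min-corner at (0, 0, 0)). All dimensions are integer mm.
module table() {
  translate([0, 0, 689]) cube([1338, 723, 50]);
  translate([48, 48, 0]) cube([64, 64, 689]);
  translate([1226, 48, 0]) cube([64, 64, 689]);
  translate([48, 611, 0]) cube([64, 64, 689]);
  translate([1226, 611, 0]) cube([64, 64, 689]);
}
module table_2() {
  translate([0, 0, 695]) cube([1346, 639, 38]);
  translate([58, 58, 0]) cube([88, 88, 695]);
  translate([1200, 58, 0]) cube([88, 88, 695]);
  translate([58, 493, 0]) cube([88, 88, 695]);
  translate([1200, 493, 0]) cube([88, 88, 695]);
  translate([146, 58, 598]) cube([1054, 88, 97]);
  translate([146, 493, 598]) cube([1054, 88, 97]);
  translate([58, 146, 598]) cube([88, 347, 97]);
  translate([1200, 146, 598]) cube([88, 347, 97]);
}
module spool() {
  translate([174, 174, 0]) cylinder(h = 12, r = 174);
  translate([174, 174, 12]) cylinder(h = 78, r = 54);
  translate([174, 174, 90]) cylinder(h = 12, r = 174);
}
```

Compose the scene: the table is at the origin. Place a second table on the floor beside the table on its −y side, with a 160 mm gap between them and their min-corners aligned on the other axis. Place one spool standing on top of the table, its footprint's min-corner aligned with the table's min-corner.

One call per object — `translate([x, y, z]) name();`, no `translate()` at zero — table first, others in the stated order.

table();
translate([0, -799, 0]) table_2();
translate([0, 0, 739]) spool();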